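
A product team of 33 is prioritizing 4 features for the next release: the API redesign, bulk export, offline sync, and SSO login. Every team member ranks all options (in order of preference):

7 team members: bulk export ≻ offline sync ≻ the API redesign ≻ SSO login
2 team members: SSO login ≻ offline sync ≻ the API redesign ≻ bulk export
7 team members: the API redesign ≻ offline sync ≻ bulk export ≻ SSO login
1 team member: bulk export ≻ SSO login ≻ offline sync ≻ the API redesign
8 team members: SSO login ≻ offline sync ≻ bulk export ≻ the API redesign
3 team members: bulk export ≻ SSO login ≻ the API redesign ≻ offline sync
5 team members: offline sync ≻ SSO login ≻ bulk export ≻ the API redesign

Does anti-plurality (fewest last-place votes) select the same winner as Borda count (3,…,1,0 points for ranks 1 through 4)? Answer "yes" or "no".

Anti-plurality — last-place votes: the API redesign 14, bulk export 2, offline sync 3, SSO login 14. Winner: bulk export.
Borda — scores: the API redesign 33, bulk export 53, offline sync 64, SSO login 48. Winner: offline sync.
The two methods disagree.

no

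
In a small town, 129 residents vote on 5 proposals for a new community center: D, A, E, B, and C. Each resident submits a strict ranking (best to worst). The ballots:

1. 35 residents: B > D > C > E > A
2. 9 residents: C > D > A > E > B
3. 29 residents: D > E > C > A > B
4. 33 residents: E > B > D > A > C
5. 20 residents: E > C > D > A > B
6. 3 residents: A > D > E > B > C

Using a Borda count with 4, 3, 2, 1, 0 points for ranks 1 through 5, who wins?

D

D: 35·3 + 9·3 + 29·4 + 33·2 + 20·2 + 3·3 = 363
A: 35·0 + 9·2 + 29·1 + 33·1 + 20·1 + 3·4 = 112
E: 35·1 + 9·1 + 29·3 + 33·4 + 20·4 + 3·2 = 349
B: 35·4 + 9·0 + 29·0 + 33·3 + 20·0 + 3·1 = 242
C: 35·2 + 9·4 + 29·2 + 33·0 + 20·3 + 3·0 = 224
D has the highest Borda score (363).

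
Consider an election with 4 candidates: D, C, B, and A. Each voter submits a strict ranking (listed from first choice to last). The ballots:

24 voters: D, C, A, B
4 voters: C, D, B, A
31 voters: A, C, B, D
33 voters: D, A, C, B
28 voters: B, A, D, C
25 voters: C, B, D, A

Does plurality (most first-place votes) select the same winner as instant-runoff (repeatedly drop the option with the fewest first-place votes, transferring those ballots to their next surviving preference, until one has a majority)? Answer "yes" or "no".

yes

Plurality — first-place votes: D 57, C 29, B 28, A 31. Winner: D.
Instant-runoff — R1 D 57, C 29, B 28, A 31 (B out); R2 D 57, C 29, A 59 (C out); R3 D 86, A 59 (D winner). Winner: D.
The two methods agree.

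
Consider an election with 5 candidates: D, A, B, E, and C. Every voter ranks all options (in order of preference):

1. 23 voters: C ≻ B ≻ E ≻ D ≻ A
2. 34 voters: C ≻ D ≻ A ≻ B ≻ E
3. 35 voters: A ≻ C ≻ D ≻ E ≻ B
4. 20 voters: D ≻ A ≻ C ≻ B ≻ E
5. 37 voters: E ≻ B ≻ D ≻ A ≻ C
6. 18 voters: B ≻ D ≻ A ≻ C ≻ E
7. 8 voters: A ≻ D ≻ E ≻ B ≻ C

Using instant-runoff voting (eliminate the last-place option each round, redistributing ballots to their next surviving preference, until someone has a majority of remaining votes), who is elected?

Round 1: D 20, A 43, B 18, E 37, C 57. Eliminate B.
Round 2: D 38, A 43, E 37, C 57. Eliminate E.
Round 3: D 75, A 43, C 57. Eliminate A.
Round 4: D 83, C 92. C has a majority.

C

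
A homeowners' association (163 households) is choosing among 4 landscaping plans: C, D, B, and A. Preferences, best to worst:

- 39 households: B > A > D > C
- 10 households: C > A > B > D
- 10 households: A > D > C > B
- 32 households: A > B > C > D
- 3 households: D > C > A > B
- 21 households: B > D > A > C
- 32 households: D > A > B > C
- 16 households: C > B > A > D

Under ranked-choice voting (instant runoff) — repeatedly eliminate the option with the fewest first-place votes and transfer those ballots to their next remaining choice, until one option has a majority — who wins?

A

Round 1: C 26, D 35, B 60, A 42. Eliminate C.
Round 2: D 35, B 76, A 52. Eliminate D.
Round 3: B 76, A 87. A has a majority.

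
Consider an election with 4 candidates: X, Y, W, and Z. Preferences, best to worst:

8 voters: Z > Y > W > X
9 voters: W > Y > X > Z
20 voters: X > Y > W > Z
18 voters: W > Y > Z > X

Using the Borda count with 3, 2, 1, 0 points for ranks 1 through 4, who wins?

Y

X: 8·0 + 9·1 + 20·3 + 18·0 = 69
Y: 8·2 + 9·2 + 20·2 + 18·2 = 110
W: 8·1 + 9·3 + 20·1 + 18·3 = 109
Z: 8·3 + 9·0 + 20·0 + 18·1 = 42
Y has the highest Borda score (110).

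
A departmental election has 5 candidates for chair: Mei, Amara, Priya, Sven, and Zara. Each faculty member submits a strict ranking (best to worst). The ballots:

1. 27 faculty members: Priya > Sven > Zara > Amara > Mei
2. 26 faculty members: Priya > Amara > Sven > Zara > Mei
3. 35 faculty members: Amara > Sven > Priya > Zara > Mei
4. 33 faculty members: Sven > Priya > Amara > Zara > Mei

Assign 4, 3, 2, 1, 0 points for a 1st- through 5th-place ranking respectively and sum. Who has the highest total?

Mei: 27·0 + 26·0 + 35·0 + 33·0 = 0
Amara: 27·1 + 26·3 + 35·4 + 33·2 = 311
Priya: 27·4 + 26·4 + 35·2 + 33·3 = 381
Sven: 27·3 + 26·2 + 35·3 + 33·4 = 370
Zara: 27·2 + 26·1 + 35·1 + 33·1 = 148
Priya has the highest Borda score (381).

Priya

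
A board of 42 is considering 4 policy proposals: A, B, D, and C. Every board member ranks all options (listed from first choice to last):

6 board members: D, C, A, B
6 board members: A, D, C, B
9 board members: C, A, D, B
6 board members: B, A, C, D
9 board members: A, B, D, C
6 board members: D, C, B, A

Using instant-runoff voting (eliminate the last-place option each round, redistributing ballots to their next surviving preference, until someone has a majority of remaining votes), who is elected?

A

Round 1: A 15, B 6, D 12, C 9. Eliminate B.
Round 2: A 21, D 12, C 9. Eliminate C.
Round 3: A 30, D 12. A has a majority.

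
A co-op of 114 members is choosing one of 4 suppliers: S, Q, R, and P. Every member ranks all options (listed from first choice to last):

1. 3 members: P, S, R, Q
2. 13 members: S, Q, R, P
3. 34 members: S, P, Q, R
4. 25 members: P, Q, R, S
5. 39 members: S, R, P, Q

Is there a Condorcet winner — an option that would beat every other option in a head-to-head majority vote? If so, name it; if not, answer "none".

S

S vs Q: 89–25 for S.
S vs R: 89–25 for S.
S vs P: 86–28 for S.
S beats every other option head-to-head.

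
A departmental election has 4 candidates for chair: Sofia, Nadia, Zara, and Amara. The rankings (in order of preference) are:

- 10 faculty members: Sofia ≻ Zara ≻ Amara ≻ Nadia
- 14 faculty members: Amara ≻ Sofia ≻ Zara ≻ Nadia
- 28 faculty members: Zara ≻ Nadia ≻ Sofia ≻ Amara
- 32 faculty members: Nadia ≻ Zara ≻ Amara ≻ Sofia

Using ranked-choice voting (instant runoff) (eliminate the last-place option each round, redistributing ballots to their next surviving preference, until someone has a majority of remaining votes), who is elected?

Zara

Round 1: Sofia 10, Nadia 32, Zara 28, Amara 14. Eliminate Sofia.
Round 2: Nadia 32, Zara 38, Amara 14. Eliminate Amara.
Round 3: Nadia 32, Zara 52. Zara has a majority.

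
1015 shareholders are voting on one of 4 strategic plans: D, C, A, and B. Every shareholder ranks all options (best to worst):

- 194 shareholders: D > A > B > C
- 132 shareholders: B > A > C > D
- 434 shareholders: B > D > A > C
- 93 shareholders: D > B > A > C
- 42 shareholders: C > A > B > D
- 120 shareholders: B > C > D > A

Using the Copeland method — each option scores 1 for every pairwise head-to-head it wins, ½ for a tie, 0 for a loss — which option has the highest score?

B

D: beats C and A; loses to B → score 2.
C: loses to D, A, and B → score 0.
A: beats C; loses to D and B → score 1.
B: beats D, C, and A → score 3.
B has the best pairwise record.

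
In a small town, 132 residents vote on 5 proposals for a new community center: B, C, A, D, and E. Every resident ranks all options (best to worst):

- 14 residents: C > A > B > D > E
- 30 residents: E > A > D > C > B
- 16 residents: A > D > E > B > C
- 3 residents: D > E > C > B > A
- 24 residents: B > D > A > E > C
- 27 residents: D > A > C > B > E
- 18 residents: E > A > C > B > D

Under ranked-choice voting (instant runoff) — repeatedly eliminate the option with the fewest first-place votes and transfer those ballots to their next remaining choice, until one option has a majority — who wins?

D

Round 1: B 24, C 14, A 16, D 30, E 48. Eliminate C.
Round 2: B 24, A 30, D 30, E 48. Eliminate B.
Round 3: A 30, D 54, E 48. Eliminate A.
Round 4: D 84, E 48. D has a majority.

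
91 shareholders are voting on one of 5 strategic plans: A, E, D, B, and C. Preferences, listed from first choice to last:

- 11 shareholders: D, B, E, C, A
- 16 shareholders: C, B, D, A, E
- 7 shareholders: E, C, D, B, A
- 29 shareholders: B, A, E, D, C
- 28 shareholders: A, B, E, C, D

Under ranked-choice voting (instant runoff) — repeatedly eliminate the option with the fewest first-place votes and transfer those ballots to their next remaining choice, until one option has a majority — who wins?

B

Round 1: A 28, E 7, D 11, B 29, C 16. Eliminate E.
Round 2: A 28, D 11, B 29, C 23. Eliminate D.
Round 3: A 28, B 40, C 23. Eliminate C.
Round 4: A 28, B 63. B has a majority.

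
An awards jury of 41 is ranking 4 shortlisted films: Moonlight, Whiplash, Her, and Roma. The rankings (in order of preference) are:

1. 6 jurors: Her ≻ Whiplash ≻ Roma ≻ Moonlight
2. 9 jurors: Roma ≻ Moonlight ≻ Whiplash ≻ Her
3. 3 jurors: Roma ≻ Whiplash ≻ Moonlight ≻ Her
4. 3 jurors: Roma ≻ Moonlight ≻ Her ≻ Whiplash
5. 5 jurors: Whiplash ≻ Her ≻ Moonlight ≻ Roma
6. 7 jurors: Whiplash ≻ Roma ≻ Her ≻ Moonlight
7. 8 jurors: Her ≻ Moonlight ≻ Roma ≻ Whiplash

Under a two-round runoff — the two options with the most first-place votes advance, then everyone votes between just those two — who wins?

Round 1 first-place votes: Moonlight 0, Whiplash 12, Her 14, Roma 15.
Roma and Her advance.
Runoff: Roma is preferred to Her by 22 voters; Her by 19.
Roma wins the runoff.

Roma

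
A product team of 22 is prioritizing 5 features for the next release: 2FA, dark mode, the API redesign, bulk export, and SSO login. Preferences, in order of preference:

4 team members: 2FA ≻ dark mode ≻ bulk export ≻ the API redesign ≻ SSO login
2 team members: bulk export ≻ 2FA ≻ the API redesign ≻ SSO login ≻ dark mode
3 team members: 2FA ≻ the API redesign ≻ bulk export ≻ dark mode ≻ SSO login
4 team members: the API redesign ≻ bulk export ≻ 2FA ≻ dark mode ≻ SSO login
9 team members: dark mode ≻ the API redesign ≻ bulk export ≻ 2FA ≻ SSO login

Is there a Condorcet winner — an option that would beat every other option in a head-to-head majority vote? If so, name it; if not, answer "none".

none

Checking pairwise contests:
the API redesign beats 2FA 13–9.
2FA beats dark mode 13–9.
dark mode beats the API redesign 13–9.
dark mode beats bulk export 13–9.
2FA beats SSO login 22–0.
Every option loses at least one head-to-head, so there is no Condorcet winner.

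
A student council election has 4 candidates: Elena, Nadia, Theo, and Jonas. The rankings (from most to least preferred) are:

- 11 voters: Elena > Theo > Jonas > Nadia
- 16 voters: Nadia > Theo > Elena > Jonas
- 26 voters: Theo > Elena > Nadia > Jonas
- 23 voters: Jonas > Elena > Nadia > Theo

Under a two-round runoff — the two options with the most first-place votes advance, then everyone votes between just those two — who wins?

Theo

Round 1 first-place votes: Elena 11, Nadia 16, Theo 26, Jonas 23.
Theo and Jonas advance.
Runoff: Theo is preferred to Jonas by 53 voters; Jonas by 23.
Theo wins the runoff.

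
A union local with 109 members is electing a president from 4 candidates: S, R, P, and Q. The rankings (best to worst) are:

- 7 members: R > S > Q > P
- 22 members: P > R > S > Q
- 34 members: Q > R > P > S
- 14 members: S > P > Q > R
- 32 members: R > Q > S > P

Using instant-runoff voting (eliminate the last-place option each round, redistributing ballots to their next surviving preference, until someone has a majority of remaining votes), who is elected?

R

Round 1: S 14, R 39, P 22, Q 34. Eliminate S.
Round 2: R 39, P 36, Q 34. Eliminate Q.
Round 3: R 73, P 36. R has a majority.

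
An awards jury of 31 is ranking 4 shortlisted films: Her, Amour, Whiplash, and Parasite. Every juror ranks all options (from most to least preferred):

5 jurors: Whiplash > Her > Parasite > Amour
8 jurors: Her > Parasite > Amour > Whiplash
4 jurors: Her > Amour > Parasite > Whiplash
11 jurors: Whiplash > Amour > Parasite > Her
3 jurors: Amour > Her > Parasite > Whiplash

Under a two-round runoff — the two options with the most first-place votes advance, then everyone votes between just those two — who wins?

Round 1 first-place votes: Her 12, Amour 3, Whiplash 16, Parasite 0.
Whiplash and Her advance.
Runoff: Whiplash is preferred to Her by 16 voters; Her by 15.
Whiplash wins the runoff.

Whiplash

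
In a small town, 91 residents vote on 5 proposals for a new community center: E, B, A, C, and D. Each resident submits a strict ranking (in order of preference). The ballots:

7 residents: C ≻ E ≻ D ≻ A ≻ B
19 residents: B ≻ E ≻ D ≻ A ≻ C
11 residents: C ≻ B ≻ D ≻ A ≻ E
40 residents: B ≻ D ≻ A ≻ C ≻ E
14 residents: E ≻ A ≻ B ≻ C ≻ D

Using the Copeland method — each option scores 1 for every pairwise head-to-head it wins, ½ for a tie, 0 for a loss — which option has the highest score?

B

E: loses to B, A, C, and D → score 0.
B: beats E, A, C, and D → score 4.
A: beats E and C; loses to B and D → score 2.
C: beats E; loses to B, A, and D → score 1.
D: beats E, A, and C; loses to B → score 3.
B has the best pairwise record.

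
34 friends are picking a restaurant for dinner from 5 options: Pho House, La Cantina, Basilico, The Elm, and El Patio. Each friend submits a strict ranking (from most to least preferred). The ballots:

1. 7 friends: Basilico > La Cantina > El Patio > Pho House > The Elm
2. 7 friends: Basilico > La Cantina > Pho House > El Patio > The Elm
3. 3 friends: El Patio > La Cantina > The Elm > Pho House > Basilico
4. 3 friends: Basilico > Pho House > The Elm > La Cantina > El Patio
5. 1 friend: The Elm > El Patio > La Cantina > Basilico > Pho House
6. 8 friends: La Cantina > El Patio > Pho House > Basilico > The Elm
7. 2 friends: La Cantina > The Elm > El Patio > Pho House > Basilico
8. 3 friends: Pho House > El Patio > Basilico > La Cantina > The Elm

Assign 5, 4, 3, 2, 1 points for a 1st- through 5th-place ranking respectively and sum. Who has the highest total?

Pho House: 7·2 + 7·3 + 3·2 + 3·4 + 1·1 + 8·3 + 2·2 + 3·5 = 97
La Cantina: 7·4 + 7·4 + 3·4 + 3·2 + 1·3 + 8·5 + 2·5 + 3·2 = 133
Basilico: 7·5 + 7·5 + 3·1 + 3·5 + 1·2 + 8·2 + 2·1 + 3·3 = 117
The Elm: 7·1 + 7·1 + 3·3 + 3·3 + 1·5 + 8·1 + 2·4 + 3·1 = 56
El Patio: 7·3 + 7·2 + 3·5 + 3·1 + 1·4 + 8·4 + 2·3 + 3·4 = 107
La Cantina has the highest Borda score (133).

La Cantina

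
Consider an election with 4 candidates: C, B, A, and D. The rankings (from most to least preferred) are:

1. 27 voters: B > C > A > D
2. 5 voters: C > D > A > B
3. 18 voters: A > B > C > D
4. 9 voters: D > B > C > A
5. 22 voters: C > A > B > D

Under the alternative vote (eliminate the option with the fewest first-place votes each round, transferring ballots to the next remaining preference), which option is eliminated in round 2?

A

Round 1: C 27, B 27, A 18, D 9. Eliminate D.
Round 2: C 27, B 36, A 18. Eliminate A.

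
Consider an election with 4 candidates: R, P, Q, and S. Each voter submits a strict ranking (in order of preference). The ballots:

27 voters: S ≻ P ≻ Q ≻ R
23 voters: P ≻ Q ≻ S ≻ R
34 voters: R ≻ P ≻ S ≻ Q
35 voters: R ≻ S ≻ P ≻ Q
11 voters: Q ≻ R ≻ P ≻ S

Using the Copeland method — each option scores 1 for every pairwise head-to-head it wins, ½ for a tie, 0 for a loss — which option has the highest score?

R: beats P, Q, and S → score 3.
P: beats Q and S; loses to R → score 2.
Q: loses to R, P, and S → score 0.
S: beats Q; loses to R and P → score 1.
R has the best pairwise record.

R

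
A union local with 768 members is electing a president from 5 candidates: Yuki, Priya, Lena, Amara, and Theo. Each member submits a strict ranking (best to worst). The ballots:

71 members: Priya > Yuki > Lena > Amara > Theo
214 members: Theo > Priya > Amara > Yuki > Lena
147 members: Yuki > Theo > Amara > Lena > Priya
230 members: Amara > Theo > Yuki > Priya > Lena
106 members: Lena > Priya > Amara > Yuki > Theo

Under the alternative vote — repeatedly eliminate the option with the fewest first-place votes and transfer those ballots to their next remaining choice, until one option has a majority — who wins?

Round 1: Yuki 147, Priya 71, Lena 106, Amara 230, Theo 214. Eliminate Priya.
Round 2: Yuki 218, Lena 106, Amara 230, Theo 214. Eliminate Lena.
Round 3: Yuki 218, Amara 336, Theo 214. Eliminate Theo.
Round 4: Yuki 218, Amara 550. Amara has a majority.

Amara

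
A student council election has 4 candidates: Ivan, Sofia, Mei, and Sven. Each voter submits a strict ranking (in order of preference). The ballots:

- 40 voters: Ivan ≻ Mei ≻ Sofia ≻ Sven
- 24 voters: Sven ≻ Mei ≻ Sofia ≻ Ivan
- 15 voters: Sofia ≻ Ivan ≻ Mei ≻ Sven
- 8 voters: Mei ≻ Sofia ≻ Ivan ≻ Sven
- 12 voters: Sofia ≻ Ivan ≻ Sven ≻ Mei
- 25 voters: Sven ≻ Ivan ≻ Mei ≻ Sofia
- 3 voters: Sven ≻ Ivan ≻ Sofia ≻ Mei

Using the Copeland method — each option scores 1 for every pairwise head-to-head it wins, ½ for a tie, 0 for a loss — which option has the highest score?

Ivan

Ivan: beats Sofia, Mei, and Sven → score 3.
Sofia: beats Sven; loses to Ivan and Mei → score 1.
Mei: beats Sofia; loses to Ivan and Sven → score 1.
Sven: beats Mei; loses to Ivan and Sofia → score 1.
Ivan has the best pairwise record.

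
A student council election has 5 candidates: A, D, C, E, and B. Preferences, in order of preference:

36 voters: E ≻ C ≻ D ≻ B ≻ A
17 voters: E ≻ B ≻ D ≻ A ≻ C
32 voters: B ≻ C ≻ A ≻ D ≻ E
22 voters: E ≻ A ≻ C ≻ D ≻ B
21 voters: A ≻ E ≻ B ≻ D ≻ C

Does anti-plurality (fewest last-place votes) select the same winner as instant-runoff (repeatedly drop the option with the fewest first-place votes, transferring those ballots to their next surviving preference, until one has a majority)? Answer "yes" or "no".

Anti-plurality — last-place votes: A 36, D 0, C 38, E 32, B 22. Winner: D.
Instant-runoff — R1 A 21, D 0, C 0, E 75, B 32 (E winner). Winner: E.
The two methods disagree.

no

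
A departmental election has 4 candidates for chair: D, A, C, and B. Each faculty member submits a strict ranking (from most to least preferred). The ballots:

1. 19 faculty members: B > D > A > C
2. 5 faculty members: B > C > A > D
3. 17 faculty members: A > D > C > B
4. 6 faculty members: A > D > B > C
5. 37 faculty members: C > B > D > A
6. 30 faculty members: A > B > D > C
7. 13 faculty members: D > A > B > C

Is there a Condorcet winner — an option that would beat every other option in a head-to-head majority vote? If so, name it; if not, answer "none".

Checking pairwise contests:
B beats D 91–36.
D beats A 69–58.
D beats C 85–42.
A beats B 66–61.
Every option loses at least one head-to-head, so there is no Condorcet winner.

none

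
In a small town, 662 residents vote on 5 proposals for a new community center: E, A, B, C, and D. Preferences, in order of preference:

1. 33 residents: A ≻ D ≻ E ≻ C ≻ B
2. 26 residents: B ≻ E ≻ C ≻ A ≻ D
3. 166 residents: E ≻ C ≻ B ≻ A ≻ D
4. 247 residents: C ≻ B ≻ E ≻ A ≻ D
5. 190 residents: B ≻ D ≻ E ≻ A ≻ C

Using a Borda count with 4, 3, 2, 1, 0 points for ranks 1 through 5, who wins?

E: 33·2 + 26·3 + 166·4 + 247·2 + 190·2 = 1682
A: 33·4 + 26·1 + 166·1 + 247·1 + 190·1 = 761
B: 33·0 + 26·4 + 166·2 + 247·3 + 190·4 = 1937
C: 33·1 + 26·2 + 166·3 + 247·4 + 190·0 = 1571
D: 33·3 + 26·0 + 166·0 + 247·0 + 190·3 = 669
B has the highest Borda score (1937).

B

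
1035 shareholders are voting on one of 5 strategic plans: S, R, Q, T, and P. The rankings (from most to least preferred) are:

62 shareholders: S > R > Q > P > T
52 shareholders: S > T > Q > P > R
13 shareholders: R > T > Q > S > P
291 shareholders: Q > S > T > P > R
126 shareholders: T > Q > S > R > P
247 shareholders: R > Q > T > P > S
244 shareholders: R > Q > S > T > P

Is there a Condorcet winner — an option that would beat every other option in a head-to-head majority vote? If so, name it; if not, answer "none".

Checking pairwise contests:
Q beats S 921–114.
S beats R 531–504.
R beats Q 566–469.
S beats T 649–386.
S beats P 788–247.
Every option loses at least one head-to-head, so there is no Condorcet winner.

none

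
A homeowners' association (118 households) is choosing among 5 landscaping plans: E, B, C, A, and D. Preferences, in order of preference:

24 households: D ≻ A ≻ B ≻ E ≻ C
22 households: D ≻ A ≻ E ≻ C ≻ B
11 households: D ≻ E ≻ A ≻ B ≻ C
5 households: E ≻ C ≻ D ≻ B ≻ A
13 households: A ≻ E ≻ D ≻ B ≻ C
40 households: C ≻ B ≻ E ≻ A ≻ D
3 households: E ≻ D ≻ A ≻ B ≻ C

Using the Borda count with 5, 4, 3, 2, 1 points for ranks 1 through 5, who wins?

D

E: 24·2 + 22·3 + 11·4 + 5·5 + 13·4 + 40·3 + 3·5 = 370
B: 24·3 + 22·1 + 11·2 + 5·2 + 13·2 + 40·4 + 3·2 = 318
C: 24·1 + 22·2 + 11·1 + 5·4 + 13·1 + 40·5 + 3·1 = 315
A: 24·4 + 22·4 + 11·3 + 5·1 + 13·5 + 40·2 + 3·3 = 376
D: 24·5 + 22·5 + 11·5 + 5·3 + 13·3 + 40·1 + 3·4 = 391
D has the highest Borda score (391).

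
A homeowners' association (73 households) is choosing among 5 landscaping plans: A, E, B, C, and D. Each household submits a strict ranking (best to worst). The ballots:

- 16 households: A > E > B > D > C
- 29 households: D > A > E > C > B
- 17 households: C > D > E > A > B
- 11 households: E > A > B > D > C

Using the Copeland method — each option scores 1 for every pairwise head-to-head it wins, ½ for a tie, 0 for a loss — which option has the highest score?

A: beats E, B, and C; loses to D → score 3.
E: beats B and C; loses to A and D → score 2.
B: loses to A, E, C, and D → score 0.
C: beats B; loses to A, E, and D → score 1.
D: beats A, E, B, and C → score 4.
D has the best pairwise record.

D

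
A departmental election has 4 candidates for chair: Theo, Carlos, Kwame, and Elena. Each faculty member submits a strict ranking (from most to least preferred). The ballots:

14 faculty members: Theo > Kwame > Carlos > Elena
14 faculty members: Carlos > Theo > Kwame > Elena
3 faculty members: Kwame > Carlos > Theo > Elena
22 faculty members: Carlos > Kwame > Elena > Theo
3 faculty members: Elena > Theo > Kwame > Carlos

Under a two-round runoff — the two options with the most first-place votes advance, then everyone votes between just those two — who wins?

Round 1 first-place votes: Theo 14, Carlos 36, Kwame 3, Elena 3.
Carlos and Theo advance.
Runoff: Carlos is preferred to Theo by 39 voters; Theo by 17.
Carlos wins the runoff.

Carlos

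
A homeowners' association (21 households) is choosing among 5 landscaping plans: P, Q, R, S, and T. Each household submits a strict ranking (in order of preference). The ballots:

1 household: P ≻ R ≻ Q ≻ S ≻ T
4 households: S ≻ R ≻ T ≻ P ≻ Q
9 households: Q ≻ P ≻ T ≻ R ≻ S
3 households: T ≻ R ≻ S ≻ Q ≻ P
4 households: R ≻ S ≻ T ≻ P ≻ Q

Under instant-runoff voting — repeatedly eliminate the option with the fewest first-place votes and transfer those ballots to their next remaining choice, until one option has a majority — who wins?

Round 1: P 1, Q 9, R 4, S 4, T 3. Eliminate P.
Round 2: Q 9, R 5, S 4, T 3. Eliminate T.
Round 3: Q 9, R 8, S 4. Eliminate S.
Round 4: Q 9, R 12. R has a majority.

R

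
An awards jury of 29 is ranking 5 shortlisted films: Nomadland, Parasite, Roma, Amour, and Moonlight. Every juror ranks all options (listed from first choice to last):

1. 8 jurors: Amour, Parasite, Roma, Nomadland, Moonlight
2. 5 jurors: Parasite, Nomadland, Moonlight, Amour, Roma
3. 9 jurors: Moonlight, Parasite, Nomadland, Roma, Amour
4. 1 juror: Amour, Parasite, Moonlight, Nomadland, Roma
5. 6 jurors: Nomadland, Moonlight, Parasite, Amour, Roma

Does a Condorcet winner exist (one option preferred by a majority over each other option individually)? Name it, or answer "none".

Checking pairwise contests:
Parasite beats Nomadland 23–6.
Moonlight beats Parasite 15–14.
Nomadland beats Roma 21–8.
Nomadland beats Amour 20–9.
Nomadland beats Moonlight 19–10.
Every option loses at least one head-to-head, so there is no Condorcet winner.

none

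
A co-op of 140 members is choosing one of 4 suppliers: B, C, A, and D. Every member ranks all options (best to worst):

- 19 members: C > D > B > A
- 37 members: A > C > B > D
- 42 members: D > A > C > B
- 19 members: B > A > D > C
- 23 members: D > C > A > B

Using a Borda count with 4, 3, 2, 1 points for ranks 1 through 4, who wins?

A

B: 19·2 + 37·2 + 42·1 + 19·4 + 23·1 = 253
C: 19·4 + 37·3 + 42·2 + 19·1 + 23·3 = 359
A: 19·1 + 37·4 + 42·3 + 19·3 + 23·2 = 396
D: 19·3 + 37·1 + 42·4 + 19·2 + 23·4 = 392
A has the highest Borda score (396).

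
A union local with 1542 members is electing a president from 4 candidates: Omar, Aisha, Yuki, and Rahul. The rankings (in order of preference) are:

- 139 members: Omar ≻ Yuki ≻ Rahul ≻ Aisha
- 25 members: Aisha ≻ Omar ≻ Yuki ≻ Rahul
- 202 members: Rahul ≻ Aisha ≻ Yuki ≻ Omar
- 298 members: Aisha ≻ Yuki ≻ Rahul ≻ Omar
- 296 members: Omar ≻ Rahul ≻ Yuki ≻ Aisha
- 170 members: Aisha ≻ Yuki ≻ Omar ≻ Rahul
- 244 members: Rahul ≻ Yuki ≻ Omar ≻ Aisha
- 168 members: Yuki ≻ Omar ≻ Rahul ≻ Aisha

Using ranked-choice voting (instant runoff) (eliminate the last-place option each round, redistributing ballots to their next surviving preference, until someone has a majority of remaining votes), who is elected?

Round 1: Omar 435, Aisha 493, Yuki 168, Rahul 446. Eliminate Yuki.
Round 2: Omar 603, Aisha 493, Rahul 446. Eliminate Rahul.
Round 3: Omar 847, Aisha 695. Omar has a majority.

Omar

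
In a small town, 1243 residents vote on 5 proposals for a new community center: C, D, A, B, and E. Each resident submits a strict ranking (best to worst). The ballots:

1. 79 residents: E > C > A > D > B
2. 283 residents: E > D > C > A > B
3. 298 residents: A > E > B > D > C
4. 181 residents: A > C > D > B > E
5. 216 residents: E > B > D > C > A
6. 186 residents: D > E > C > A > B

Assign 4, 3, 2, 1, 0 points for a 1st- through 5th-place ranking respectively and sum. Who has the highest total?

C: 79·3 + 283·2 + 298·0 + 181·3 + 216·1 + 186·2 = 1934
D: 79·1 + 283·3 + 298·1 + 181·2 + 216·2 + 186·4 = 2764
A: 79·2 + 283·1 + 298·4 + 181·4 + 216·0 + 186·1 = 2543
B: 79·0 + 283·0 + 298·2 + 181·1 + 216·3 + 186·0 = 1425
E: 79·4 + 283·4 + 298·3 + 181·0 + 216·4 + 186·3 = 3764
E has the highest Borda score (3764).

E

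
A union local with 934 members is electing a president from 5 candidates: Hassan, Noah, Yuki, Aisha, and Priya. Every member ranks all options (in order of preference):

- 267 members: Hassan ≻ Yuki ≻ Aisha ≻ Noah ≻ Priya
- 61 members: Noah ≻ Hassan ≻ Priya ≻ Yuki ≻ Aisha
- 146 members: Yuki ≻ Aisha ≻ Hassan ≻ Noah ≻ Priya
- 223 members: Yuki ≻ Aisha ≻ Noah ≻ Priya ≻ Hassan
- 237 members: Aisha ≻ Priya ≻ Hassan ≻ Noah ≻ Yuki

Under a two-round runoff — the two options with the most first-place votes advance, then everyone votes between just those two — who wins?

Hassan

Round 1 first-place votes: Hassan 267, Noah 61, Yuki 369, Aisha 237, Priya 0.
Yuki and Hassan advance.
Runoff: Yuki is preferred to Hassan by 369 voters; Hassan by 565.
Hassan wins the runoff.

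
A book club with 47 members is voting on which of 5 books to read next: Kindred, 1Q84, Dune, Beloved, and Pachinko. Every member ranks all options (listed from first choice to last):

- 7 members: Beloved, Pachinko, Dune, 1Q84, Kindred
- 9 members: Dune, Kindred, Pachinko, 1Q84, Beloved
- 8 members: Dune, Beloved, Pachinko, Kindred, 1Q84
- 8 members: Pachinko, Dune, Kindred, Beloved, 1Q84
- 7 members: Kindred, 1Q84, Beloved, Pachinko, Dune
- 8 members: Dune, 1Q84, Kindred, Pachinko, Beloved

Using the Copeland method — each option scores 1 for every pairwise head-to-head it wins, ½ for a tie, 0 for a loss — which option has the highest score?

Dune

Kindred: beats 1Q84, Beloved, and Pachinko; loses to Dune → score 3.
1Q84: beats Beloved; loses to Kindred, Dune, and Pachinko → score 1.
Dune: beats Kindred, 1Q84, Beloved, and Pachinko → score 4.
Beloved: loses to Kindred, 1Q84, Dune, and Pachinko → score 0.
Pachinko: beats 1Q84 and Beloved; loses to Kindred and Dune → score 2.
Dune has the best pairwise record.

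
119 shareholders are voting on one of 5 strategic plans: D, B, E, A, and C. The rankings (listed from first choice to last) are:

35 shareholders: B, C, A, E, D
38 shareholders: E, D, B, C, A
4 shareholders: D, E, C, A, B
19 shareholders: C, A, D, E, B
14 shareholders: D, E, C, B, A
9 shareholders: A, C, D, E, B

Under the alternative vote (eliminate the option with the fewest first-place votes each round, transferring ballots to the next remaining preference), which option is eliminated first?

A

Round 1: D 18, B 35, E 38, A 9, C 19. Eliminate A.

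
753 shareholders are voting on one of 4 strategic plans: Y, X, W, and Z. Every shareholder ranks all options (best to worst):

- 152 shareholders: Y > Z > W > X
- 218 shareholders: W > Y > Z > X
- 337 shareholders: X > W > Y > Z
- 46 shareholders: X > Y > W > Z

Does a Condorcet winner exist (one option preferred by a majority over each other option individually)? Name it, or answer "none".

X vs Y: 383–370 for X.
X vs W: 383–370 for X.
X vs Z: 383–370 for X.
X beats every other option head-to-head.

X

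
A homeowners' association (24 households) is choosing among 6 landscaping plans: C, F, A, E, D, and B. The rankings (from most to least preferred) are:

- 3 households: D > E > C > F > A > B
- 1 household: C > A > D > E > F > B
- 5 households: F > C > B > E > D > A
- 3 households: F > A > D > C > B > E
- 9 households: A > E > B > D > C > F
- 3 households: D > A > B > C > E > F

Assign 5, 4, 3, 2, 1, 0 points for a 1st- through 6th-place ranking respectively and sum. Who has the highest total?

C: 3·3 + 1·5 + 5·4 + 3·2 + 9·1 + 3·2 = 55
F: 3·2 + 1·1 + 5·5 + 3·5 + 9·0 + 3·0 = 47
A: 3·1 + 1·4 + 5·0 + 3·4 + 9·5 + 3·4 = 76
E: 3·4 + 1·2 + 5·2 + 3·0 + 9·4 + 3·1 = 63
D: 3·5 + 1·3 + 5·1 + 3·3 + 9·2 + 3·5 = 65
B: 3·0 + 1·0 + 5·3 + 3·1 + 9·3 + 3·3 = 54
A has the highest Borda score (76).

A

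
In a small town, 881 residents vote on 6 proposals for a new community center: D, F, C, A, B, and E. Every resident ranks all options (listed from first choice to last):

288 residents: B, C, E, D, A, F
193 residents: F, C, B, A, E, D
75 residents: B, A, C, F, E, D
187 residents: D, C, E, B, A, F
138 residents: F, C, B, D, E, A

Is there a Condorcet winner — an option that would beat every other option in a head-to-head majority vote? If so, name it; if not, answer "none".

C vs D: 694–187 for C.
C vs F: 550–331 for C.
C vs A: 806–75 for C.
C vs B: 518–363 for C.
C vs E: 881–0 for C.
C beats every other option head-to-head.

C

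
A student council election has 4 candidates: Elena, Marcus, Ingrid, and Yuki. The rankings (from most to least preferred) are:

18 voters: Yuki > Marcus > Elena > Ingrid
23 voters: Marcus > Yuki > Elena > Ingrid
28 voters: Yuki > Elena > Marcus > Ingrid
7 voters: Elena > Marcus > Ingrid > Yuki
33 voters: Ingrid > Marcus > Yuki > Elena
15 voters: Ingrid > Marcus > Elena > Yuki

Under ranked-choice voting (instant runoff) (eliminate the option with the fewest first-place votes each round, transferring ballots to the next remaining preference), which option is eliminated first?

Elena

Round 1: Elena 7, Marcus 23, Ingrid 48, Yuki 46. Eliminate Elena.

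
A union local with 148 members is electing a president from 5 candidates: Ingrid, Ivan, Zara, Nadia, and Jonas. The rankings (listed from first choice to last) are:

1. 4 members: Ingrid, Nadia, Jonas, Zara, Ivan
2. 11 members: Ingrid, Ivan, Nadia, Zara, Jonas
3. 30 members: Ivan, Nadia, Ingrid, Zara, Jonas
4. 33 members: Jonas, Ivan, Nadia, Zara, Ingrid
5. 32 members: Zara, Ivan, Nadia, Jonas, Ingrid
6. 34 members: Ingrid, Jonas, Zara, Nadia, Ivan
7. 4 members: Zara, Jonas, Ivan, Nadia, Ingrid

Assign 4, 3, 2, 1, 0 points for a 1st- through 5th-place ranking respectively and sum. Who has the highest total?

Ingrid: 4·4 + 11·4 + 30·2 + 33·0 + 32·0 + 34·4 + 4·0 = 256
Ivan: 4·0 + 11·3 + 30·4 + 33·3 + 32·3 + 34·0 + 4·2 = 356
Zara: 4·1 + 11·1 + 30·1 + 33·1 + 32·4 + 34·2 + 4·4 = 290
Nadia: 4·3 + 11·2 + 30·3 + 33·2 + 32·2 + 34·1 + 4·1 = 292
Jonas: 4·2 + 11·0 + 30·0 + 33·4 + 32·1 + 34·3 + 4·3 = 286
Ivan has the highest Borda score (356).

Ivan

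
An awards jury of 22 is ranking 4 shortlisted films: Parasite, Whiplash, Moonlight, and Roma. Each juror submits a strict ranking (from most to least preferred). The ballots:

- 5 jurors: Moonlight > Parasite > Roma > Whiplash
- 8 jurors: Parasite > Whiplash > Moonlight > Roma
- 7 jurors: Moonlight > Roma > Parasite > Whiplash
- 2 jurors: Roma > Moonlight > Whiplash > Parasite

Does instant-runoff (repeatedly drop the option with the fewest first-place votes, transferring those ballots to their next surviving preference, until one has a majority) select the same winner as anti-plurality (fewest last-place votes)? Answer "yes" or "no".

Instant-runoff — R1 Parasite 8, Whiplash 0, Moonlight 12, Roma 2 (Moonlight winner). Winner: Moonlight.
Anti-plurality — last-place votes: Parasite 2, Whiplash 12, Moonlight 0, Roma 8. Winner: Moonlight.
The two methods agree.

yes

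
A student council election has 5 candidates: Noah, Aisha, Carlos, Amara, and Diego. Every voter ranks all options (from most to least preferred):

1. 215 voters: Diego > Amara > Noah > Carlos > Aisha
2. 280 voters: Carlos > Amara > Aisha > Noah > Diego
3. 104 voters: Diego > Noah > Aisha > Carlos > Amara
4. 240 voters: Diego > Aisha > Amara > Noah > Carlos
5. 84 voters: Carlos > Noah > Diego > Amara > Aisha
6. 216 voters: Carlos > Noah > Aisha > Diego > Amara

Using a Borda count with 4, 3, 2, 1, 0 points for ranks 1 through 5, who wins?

Noah: 215·2 + 280·1 + 104·3 + 240·1 + 84·3 + 216·3 = 2162
Aisha: 215·0 + 280·2 + 104·2 + 240·3 + 84·0 + 216·2 = 1920
Carlos: 215·1 + 280·4 + 104·1 + 240·0 + 84·4 + 216·4 = 2639
Amara: 215·3 + 280·3 + 104·0 + 240·2 + 84·1 + 216·0 = 2049
Diego: 215·4 + 280·0 + 104·4 + 240·4 + 84·2 + 216·1 = 2620
Carlos has the highest Borda score (2639).

Carlos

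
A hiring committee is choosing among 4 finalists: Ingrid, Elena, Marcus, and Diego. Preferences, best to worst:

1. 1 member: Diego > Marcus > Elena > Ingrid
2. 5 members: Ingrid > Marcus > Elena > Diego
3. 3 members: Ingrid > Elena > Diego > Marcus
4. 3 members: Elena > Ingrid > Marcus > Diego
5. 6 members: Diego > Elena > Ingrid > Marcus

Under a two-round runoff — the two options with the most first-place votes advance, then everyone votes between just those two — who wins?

Round 1 first-place votes: Ingrid 8, Elena 3, Marcus 0, Diego 7.
Ingrid and Diego advance.
Runoff: Ingrid is preferred to Diego by 11 voters; Diego by 7.
Ingrid wins the runoff.

Ingrid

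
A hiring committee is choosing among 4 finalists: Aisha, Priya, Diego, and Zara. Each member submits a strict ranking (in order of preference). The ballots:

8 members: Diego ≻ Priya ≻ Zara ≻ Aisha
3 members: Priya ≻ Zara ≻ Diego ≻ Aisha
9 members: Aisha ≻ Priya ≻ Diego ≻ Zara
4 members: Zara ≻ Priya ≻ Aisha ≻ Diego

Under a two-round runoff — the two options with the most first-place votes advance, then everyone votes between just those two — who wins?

Aisha

Round 1 first-place votes: Aisha 9, Priya 3, Diego 8, Zara 4.
Aisha and Diego advance.
Runoff: Aisha is preferred to Diego by 13 voters; Diego by 11.
Aisha wins the runoff.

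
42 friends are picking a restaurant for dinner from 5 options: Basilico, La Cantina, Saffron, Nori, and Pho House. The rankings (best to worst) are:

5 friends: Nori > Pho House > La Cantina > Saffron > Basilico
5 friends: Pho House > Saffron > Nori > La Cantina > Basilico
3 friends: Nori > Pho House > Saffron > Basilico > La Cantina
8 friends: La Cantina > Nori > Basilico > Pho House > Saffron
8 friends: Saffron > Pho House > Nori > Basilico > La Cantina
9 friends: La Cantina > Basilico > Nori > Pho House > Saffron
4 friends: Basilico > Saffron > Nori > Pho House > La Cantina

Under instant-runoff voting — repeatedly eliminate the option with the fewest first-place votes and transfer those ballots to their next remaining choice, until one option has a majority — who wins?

Round 1: Basilico 4, La Cantina 17, Saffron 8, Nori 8, Pho House 5. Eliminate Basilico.
Round 2: La Cantina 17, Saffron 12, Nori 8, Pho House 5. Eliminate Pho House.
Round 3: La Cantina 17, Saffron 17, Nori 8. Eliminate Nori.
Round 4: La Cantina 22, Saffron 20. La Cantina has a majority.

La Cantina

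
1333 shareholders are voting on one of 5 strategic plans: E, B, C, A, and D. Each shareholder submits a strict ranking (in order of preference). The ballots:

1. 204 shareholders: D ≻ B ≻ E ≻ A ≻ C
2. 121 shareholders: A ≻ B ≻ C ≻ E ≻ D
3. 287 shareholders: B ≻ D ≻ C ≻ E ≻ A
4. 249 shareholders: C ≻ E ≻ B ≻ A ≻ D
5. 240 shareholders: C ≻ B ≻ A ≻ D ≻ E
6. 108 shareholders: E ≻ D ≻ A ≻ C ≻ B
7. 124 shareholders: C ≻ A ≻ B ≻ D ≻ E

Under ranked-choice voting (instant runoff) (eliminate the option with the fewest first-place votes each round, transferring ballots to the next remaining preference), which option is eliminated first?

Round 1: E 108, B 287, C 613, A 121, D 204. Eliminate E.

E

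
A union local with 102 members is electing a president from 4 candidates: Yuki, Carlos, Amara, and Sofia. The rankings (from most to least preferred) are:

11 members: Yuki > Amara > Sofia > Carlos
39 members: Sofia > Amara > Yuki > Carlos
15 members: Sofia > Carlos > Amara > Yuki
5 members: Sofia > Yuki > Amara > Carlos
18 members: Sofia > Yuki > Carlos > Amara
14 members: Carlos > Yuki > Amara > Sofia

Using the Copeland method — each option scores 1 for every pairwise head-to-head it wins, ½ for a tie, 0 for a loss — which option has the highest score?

Yuki: beats Carlos; loses to Amara and Sofia → score 1.
Carlos: loses to Yuki, Amara, and Sofia → score 0.
Amara: beats Yuki and Carlos; loses to Sofia → score 2.
Sofia: beats Yuki, Carlos, and Amara → score 3.
Sofia has the best pairwise record.

Sofia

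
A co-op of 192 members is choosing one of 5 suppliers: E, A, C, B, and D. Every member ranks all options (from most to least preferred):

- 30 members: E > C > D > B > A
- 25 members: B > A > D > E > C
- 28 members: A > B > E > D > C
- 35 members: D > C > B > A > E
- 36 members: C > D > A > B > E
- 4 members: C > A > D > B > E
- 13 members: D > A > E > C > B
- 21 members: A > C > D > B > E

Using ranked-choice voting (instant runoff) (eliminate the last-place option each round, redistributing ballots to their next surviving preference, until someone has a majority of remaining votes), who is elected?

C

Round 1: E 30, A 49, C 40, B 25, D 48. Eliminate B.
Round 2: E 30, A 74, C 40, D 48. Eliminate E.
Round 3: A 74, C 70, D 48. Eliminate D.
Round 4: A 87, C 105. C has a majority.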